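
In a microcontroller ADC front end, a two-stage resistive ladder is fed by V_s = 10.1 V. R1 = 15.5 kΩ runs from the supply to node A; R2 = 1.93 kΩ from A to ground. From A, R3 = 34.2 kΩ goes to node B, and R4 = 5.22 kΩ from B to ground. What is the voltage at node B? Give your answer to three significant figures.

V_B ≈ 0.142 V

The second stage (R3 + R4 = 39.42 kΩ) loads node A in parallel with R2.
Effective lower resistance at A: R2 ‖ 39.42 = 1.840 kΩ.
V_A = 10.1 × 1.840/(15.5 + 1.840) = 1.072 V.
Then the unloaded second divider: V_B = V_A × R4/(R3+R4) = 1.072 × 0.1324 = 0.1419 V.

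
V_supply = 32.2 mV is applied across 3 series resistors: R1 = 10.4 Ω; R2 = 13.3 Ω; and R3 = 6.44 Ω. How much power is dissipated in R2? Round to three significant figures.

Series current I = V_supply/ΣR = 32.2/30.14 = 1.068 mA.
P(R2) = I²·R2 = (1.068)² × 13.3 = 15.18 µW.

P ≈ 15.2 µW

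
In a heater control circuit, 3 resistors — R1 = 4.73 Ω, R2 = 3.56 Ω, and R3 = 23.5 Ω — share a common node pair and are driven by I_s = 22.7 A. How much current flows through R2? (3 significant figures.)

I ≈ 11.9 A

Conductances: ΣG = 1/4.73 + 1/3.56 + 1/23.5 = 0.5349 (1/Ω).
R2 takes the fraction G_k/ΣG = 0.2809/0.5349 = 0.5252, so I = 22.7 × 0.5252 = 11.92 A.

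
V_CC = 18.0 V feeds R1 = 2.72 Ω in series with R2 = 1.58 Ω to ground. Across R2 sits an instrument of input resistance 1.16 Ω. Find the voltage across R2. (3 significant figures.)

V_out ≈ 3.55 V

The load sits in parallel with R2, giving an effective lower resistance R2' = R2·R_L/(R2+R_L) = 0.6689 Ω.
Now apply the divider: V_out = 18.0 × 0.1974 = 3.553 V.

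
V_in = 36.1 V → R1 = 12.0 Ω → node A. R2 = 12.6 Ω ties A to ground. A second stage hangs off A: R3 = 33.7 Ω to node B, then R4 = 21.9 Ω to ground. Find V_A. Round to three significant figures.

V_A ≈ 16.6 V

Node A sees R2 in parallel with the series input of stage 2, R3 + R4 = 55.60 Ω.
R2 ‖ (R3+R4) = 10.27 Ω.
First divider: V_A = V_in · 10.27/(12.0 + 10.27) = 16.65 V.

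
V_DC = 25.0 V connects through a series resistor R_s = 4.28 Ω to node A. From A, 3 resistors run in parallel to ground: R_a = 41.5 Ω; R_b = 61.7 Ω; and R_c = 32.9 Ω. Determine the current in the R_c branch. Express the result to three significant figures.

Combine the parallel branches: R_p = (1/41.5 + 1/61.7 + 1/32.9)⁻¹ = 14.14 Ω.
Node voltage V_A = V_DC · R_p/(R_s + R_p) = 25.0 × 0.7677 = 19.19 V.
Branch current I = V_A/R_c = 19.19/32.9 = 0.5834 A.

I ≈ 0.583 A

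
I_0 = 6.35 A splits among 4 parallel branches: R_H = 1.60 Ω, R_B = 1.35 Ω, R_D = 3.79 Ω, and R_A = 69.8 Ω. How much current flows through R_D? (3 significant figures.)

ΣG = 1/1.60 + 1/1.35 + 1/3.79 + 1/69.8 = 1.644.
By the current-divider rule, I = I_0 · G_k/ΣG = 6.35 × 0.1605 = 1.019 A.

I ≈ 1.02 A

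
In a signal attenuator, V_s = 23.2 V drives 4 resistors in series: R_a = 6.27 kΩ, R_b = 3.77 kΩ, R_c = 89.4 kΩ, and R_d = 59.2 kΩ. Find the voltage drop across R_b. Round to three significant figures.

V ≈ 0.551 V

Series total: ΣR = 6.27 + 3.77 + 89.4 + 59.2 = 158.6 kΩ.
By the voltage-divider rule, V = 23.2 × 3.770/158.6 = 0.5513 V.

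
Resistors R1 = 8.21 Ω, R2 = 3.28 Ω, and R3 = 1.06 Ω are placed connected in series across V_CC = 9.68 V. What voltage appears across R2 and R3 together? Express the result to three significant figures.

Series total: ΣR = 8.21 + 3.28 + 1.06 = 12.55 Ω.
R_{R2..R3} = 3.28 + 1.06 = 4.340 Ω.
V = V_CC · R/ΣR = 9.68 × 0.3458 = 3.348 V.

V ≈ 3.35 V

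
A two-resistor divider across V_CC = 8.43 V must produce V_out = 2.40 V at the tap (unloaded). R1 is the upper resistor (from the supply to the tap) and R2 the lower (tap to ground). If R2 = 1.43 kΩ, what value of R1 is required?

Required fraction k = V_out/V_CC = 0.2847.
R1 = R2·(1/k − 1) = 1.43 × 2.513 = 3.593 kΩ.

R1 ≈ 3.59 kΩ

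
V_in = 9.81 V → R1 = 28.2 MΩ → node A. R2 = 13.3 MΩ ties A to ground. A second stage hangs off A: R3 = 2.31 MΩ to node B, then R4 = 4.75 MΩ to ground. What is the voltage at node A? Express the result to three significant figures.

Looking into the second stage from A: R3 + R4 = 7.060 MΩ appears in parallel with R2.
Effective lower resistance at A: R2 ‖ 7.060 = 4.612 MΩ.
So V_A = 9.81 × 0.1406 = 1.379 V.

V_A ≈ 1.38 V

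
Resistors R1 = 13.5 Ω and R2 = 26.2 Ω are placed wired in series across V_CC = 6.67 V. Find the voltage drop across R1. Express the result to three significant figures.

V ≈ 2.27 V

ΣR = 13.5 + 26.2 = 39.70 Ω.
Voltage divider: V = V_CC · (13.50 / 39.70) = 6.67 × 0.3401 = 2.268 V.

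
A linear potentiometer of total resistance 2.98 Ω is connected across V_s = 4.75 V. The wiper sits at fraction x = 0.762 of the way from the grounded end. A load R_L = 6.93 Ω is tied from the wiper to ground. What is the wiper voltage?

V_out ≈ 3.36 V

Lower segment x·R_p = 2.271 Ω; upper segment (1−x)·R_p = 0.7092 Ω.
R_L loads the lower segment: effective lower R = 1.710 Ω.
V_out = 4.75 × 1.710/(0.7092 + 1.710) = 3.358 V.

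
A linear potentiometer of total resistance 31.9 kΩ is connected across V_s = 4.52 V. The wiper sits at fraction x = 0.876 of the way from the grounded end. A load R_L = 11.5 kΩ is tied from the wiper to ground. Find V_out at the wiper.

Split the track: R_lower = x·R_p = 27.94 kΩ, R_upper = (1−x)·R_p = 3.956 kΩ.
(x·R_p) ‖ R_L = 8.147 kΩ.
Loaded-divider output: V_out = 4.52 × 0.6732 = 3.043 V.

V_out ≈ 3.04 V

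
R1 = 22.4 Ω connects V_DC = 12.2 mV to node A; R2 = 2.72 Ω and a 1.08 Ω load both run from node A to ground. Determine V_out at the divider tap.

First combine the lower leg with the load: R2 ‖ R_L = 0.7731 Ω.
Then V_out = V_DC · R2'/(R1 + R2') = 12.2 × 0.7731/23.17 = 0.4070 mV.

V_out ≈ 0.407 mV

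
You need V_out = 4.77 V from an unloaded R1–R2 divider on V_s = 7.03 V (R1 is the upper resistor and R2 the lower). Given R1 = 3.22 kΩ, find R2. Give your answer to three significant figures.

V_out/V_s = R2/(R1+R2) = 0.6785.
R2 = R1 · 0.6785/(1 − 0.6785) = 6.796 kΩ.

R2 ≈ 6.80 kΩ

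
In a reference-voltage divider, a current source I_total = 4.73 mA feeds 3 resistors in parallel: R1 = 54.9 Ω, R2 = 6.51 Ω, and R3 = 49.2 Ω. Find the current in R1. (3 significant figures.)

Total conductance ΣG = 1/54.9 + 1/6.51 + 1/49.2 = 0.1921 (units of 1/Ω).
Current divider: I(R1) = I_total · G_k/ΣG = 4.73 × (0.01821/0.1921) = 4.73 × 0.09480 = 0.4484 mA.

I ≈ 0.448 mA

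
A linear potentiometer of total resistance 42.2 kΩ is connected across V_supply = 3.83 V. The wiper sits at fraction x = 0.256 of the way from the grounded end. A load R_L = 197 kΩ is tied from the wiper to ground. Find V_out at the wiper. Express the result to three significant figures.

V_out ≈ 0.942 V

Split the track: R_lower = x·R_p = 10.80 kΩ, R_upper = (1−x)·R_p = 31.40 kΩ.
R_L loads the lower segment: effective lower R = 10.24 kΩ.
Loaded-divider output: V_out = 3.83 × 0.2460 = 0.9420 V.
(Unloaded: V_out = x·V_supply = 0.980 V.)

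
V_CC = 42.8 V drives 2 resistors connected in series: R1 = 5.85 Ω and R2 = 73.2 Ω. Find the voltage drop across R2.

Series total: ΣR = 5.85 + 73.2 = 79.05 Ω.
V = V_CC · R/ΣR = 42.8 × 0.9260 = 39.63 V.

V ≈ 39.6 V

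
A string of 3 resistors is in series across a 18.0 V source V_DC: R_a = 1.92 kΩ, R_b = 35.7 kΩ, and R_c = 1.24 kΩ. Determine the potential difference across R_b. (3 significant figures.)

Series total: ΣR = 1.92 + 35.7 + 1.24 = 38.86 kΩ.
Voltage divider: V = V_DC · (35.70 / 38.86) = 18.0 × 0.9187 = 16.54 V.

V ≈ 16.5 V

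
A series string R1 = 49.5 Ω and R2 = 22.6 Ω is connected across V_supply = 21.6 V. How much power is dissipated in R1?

ΣR = 72.10 Ω → I = 21.6/72.10 = 0.2996 A.
V(R1) = I·R = 14.83 V; P = V·I = 14.83 × 0.2996 = 4.443 W.

P ≈ 4.44 W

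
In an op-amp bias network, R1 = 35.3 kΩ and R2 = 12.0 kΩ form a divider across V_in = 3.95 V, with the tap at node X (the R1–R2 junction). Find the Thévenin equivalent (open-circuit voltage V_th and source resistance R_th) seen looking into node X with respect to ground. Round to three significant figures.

V_th is the unloaded tap voltage: V_in · R2/(R1+R2) = 3.95 × 0.2537 = 1.002 V.
With V_in suppressed (replaced by a short), R_th = R1 ‖ R2 = (35.30 × 12.0)/(35.30 + 12.0) = 8.956 kΩ.

V_th ≈ 1.00 V, R_th ≈ 8.96 kΩ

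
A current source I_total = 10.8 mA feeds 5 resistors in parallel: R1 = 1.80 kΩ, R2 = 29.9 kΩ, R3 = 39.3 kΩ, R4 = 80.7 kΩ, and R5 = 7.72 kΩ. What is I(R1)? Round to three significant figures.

I ≈ 7.93 mA

Conductances: ΣG = 1/1.80 + 1/29.9 + 1/39.3 + 1/80.7 + 1/7.72 = 0.7564 (1/kΩ).
Current divider: I(R1) = I_total · G_k/ΣG = 10.8 × (0.5556/0.7564) = 10.8 × 0.7345 = 7.933 mA.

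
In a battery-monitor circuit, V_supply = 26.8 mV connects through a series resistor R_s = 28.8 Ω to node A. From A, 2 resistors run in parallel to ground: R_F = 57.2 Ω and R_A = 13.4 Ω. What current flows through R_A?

I ≈ 0.548 mA

Combine the parallel branches: R_p = (1/57.2 + 1/13.4)⁻¹ = 10.86 Ω.
V_A by voltage divider: V_A = 26.8 × 10.86/(28.8 + 10.86) = 7.337 mV.
I(R_A) = V_A / R_A = 7.337/13.4 = 0.5475 mA.
(Equivalently: I_total = 0.6758 mA, then current-divider fraction G_k/ΣG = 0.8102.)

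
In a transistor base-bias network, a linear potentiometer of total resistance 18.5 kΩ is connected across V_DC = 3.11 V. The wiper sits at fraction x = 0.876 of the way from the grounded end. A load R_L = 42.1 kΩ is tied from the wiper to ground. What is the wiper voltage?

Lower segment x·R_p = 16.21 kΩ; upper segment (1−x)·R_p = 2.294 kΩ.
R_L loads the lower segment: effective lower R = 11.70 kΩ.
Then V_out = V_DC · 11.70/(2.294 + 11.70) = 2.600 V.

V_out ≈ 2.60 V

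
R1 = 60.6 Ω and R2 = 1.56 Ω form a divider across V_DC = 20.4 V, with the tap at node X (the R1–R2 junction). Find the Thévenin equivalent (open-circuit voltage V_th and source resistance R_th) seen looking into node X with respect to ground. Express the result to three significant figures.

V_th ≈ 0.512 V, R_th ≈ 1.52 Ω

With X open, the divider is unloaded: V_th = 20.4 × 1.56/62.16 = 0.5120 V.
Looking into X with the source shorted: R_th = R1·R2/(R1+R2) = 60.60 × 1.56/62.16 = 1.521 Ω.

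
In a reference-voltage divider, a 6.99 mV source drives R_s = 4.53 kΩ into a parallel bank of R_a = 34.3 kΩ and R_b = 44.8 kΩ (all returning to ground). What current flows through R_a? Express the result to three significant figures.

I ≈ 0.165 µA

Combine the parallel branches: R_p = (1/34.3 + 1/44.8)⁻¹ = 19.43 kΩ.
V_A = 6.99 × 19.43/23.96 = 5.668 mV.
Branch current I = V_A/R_a = 5.668/34.3 = 0.1653 µA.
(Check via current divider: I_total = 0.2918 µA; share G_k/ΣG = 0.5664 → same result.)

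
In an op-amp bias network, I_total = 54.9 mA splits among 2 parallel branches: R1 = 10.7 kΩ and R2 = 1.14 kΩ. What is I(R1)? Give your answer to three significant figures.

I ≈ 5.29 mA

Two-branch current divider: I_k = I_total · R_other/(R_1 + R_2).
I(R1) = 54.9 × 1.14/(10.7 + 1.14) = 54.9 × 0.09628 = 5.286 mA.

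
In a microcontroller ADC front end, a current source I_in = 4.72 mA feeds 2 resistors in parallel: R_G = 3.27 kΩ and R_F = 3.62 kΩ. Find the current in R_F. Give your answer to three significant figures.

I ≈ 2.24 mA

For two parallel branches, I_k = I_in · (other R)/(sum of R).
I(R_F) = 4.72 × 3.27/(3.27 + 3.62) = 4.72 × 0.4746 = 2.240 mA.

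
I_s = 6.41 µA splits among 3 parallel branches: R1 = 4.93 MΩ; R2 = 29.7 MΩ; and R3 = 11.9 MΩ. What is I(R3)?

I ≈ 1.68 µA

Total conductance ΣG = 1/4.93 + 1/29.7 + 1/11.9 = 0.3205 (units of 1/MΩ).
Current divider: I(R3) = I_s · G_k/ΣG = 6.41 × (0.08403/0.3205) = 6.41 × 0.2622 = 1.680 µA.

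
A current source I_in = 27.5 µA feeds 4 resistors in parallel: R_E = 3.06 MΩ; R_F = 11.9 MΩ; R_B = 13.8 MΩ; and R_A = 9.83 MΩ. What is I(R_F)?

I ≈ 3.95 µA

Conductances: ΣG = 1/3.06 + 1/11.9 + 1/13.8 + 1/9.83 = 0.5850 (1/MΩ).
R_F takes the fraction G_k/ΣG = 0.08403/0.5850 = 0.1436, so I = 27.5 × 0.1436 = 3.950 µA.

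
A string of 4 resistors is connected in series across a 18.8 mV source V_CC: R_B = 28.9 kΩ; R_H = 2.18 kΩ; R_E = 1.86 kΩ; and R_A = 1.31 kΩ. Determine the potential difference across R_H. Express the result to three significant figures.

Series total: ΣR = 28.9 + 2.18 + 1.86 + 1.31 = 34.25 kΩ.
By the voltage-divider rule, V = 18.8 × 2.180/34.25 = 1.197 mV.

V ≈ 1.20 mV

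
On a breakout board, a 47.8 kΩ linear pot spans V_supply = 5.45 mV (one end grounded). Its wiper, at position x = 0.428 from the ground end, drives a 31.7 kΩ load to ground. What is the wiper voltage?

V_out ≈ 1.70 mV

The pot divides into 27.34 kΩ above the wiper and 20.46 kΩ below.
R_L loads the lower segment: effective lower R = 12.43 kΩ.
Loaded-divider output: V_out = 5.45 × 0.3126 = 1.704 mV.
(Unloaded: V_out = x·V_supply = 2.33 mV.)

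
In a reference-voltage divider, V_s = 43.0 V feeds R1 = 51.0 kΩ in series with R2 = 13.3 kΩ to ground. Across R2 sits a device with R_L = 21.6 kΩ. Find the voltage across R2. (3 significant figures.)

The load sits in parallel with R2, giving an effective lower resistance R2' = R2·R_L/(R2+R_L) = 8.232 kΩ.
Voltage divider with the loaded lower leg: V_out = 43.0 × 8.232/(51.0 + 8.232) = 43.0 × 0.1390 = 5.976 V.

V_out ≈ 5.98 V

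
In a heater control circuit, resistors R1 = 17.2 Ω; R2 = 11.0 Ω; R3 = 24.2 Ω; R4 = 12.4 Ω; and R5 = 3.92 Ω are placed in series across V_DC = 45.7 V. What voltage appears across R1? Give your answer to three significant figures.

V ≈ 11.4 V

Series total: ΣR = 17.2 + 11.0 + 24.2 + 12.4 + 3.92 = 68.72 Ω.
By the voltage-divider rule, V = 45.7 × 17.20/68.72 = 11.44 V.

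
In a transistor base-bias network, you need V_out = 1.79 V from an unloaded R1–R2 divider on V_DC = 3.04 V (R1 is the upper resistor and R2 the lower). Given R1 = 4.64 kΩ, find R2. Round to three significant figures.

R2 ≈ 6.64 kΩ

Required fraction k = V_out/V_DC = 0.5888.
R2 = R1 · 0.5888/(1 − 0.5888) = 6.644 kΩ.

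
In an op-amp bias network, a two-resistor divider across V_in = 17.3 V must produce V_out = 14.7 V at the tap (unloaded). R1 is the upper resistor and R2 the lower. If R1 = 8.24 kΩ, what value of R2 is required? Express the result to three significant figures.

R2 ≈ 46.6 kΩ

V_out/V_in = R2/(R1+R2) = 0.8497.
Rearranging, R2 = R1·k/(1−k) = 8.24 × 5.654 = 46.59 kΩ.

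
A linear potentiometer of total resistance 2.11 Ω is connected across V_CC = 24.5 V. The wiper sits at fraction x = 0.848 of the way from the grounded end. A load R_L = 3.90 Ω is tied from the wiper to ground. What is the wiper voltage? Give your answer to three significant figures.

The pot divides into 0.3207 Ω above the wiper and 1.789 Ω below.
Lower segment in parallel with the load: 1.789 ‖ 3.90 = 1.227 Ω.
Then V_out = V_CC · 1.227/(0.3207 + 1.227) = 19.42 V.

V_out ≈ 19.4 V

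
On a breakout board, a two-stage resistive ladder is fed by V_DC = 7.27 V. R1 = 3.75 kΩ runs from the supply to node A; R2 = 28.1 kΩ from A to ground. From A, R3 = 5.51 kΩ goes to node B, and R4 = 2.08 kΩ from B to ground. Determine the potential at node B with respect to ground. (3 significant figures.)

V_B ≈ 1.22 V

Looking into the second stage from A: R3 + R4 = 7.590 kΩ appears in parallel with R2.
R2 ‖ (R3+R4) = 5.976 kΩ.
First divider: V_A = V_DC · 5.976/(3.75 + 5.976) = 4.467 V.
Then the unloaded second divider: V_B = V_A × R4/(R3+R4) = 4.467 × 0.2740 = 1.224 V.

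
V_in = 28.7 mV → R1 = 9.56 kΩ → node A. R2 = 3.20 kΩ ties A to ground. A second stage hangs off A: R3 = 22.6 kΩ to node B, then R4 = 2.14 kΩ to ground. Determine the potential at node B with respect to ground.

V_B ≈ 0.568 mV

Node A sees R2 in parallel with the series input of stage 2, R3 + R4 = 24.74 kΩ.
R2 ‖ (R3+R4) = 2.834 kΩ.
V_A = 28.7 × 2.834/(9.56 + 2.834) = 6.562 mV.
V_B = V_A × 0.08650 = 0.5676 mV.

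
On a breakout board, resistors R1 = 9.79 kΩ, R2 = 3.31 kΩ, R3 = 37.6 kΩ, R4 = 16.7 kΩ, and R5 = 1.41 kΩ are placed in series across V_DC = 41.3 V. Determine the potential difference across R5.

V ≈ 0.846 V

Total series resistance ΣR = 9.79 + 3.31 + 37.6 + 16.7 + 1.41 = 68.81 kΩ.
V = V_DC · R/ΣR = 41.3 × 0.02049 = 0.8463 V.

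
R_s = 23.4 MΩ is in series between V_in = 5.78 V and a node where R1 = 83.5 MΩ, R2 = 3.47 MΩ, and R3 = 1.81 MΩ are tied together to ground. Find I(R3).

I ≈ 0.152 µA

Parallel bank: R_p = 1/(1/83.5 + 1/3.47 + 1/1.81) = 1.173 MΩ.
V_A = 5.78 × 1.173/24.57 = 0.2759 V.
I(R3) = V_A / R3 = 0.2759/1.81 = 0.1524 µA.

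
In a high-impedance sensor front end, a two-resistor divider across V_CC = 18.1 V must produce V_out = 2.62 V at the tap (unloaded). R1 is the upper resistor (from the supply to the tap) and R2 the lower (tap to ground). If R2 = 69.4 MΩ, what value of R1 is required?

V_out/V_CC = R2/(R1+R2) = 0.1448.
Rearranging, R1 = R2·(1−k)/k = 69.4 × 5.908 = 410.0 MΩ.

R1 ≈ 410 MΩ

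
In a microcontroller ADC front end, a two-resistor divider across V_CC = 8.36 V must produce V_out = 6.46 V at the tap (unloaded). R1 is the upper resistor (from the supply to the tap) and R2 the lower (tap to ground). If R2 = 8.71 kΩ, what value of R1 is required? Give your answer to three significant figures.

R1 ≈ 2.56 kΩ

Required fraction k = V_out/V_CC = 0.7727.
Rearranging, R1 = R2·(1−k)/k = 8.71 × 0.2941 = 2.562 kΩ.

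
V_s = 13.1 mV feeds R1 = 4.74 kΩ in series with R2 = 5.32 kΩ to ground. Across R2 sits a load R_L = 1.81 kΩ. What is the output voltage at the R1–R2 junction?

The load sits in parallel with R2, giving an effective lower resistance R2' = R2·R_L/(R2+R_L) = 1.351 kΩ.
Now apply the divider: V_out = 13.1 × 0.2217 = 2.905 mV.
(Unloaded it would be 6.93 mV; the load pulls it down.)

V_out ≈ 2.90 mV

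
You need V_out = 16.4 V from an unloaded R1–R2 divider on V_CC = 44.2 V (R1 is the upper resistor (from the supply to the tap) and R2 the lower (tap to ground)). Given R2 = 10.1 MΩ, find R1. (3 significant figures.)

R1 ≈ 17.1 MΩ

V_out/V_CC = R2/(R1+R2) = 0.3710.
R1 = R2·(1/k − 1) = 10.1 × 1.695 = 17.12 MΩ.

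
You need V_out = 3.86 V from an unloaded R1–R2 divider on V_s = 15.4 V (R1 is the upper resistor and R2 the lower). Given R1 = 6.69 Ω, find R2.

R2 ≈ 2.24 Ω

The divider ratio is R2/(R1+R2) = 3.86/15.4 = 0.2506.
So R2 = R1 · V_out/(V_s − V_out) = 6.69 × 3.86/(15.4 − 3.86) = 6.69 × 0.3345 = 2.238 Ω.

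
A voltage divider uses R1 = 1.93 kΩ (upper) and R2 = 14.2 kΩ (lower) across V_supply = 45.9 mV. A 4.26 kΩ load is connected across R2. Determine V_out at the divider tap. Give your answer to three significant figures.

V_out ≈ 28.9 mV

R2 ‖ R_L = (14.2 × 4.26)/(14.2 + 4.26) = 3.277 kΩ.
Then V_out = V_supply · R2'/(R1 + R2') = 45.9 × 3.277/5.207 = 28.89 mV.
(Unloaded it would be 40.4 mV; the load pulls it down.)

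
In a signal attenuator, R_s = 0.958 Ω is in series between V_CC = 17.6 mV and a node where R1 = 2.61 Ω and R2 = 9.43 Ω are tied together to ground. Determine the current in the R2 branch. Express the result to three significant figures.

Combine the parallel branches: R_p = (1/2.61 + 1/9.43)⁻¹ = 2.044 Ω.
Node voltage V_A = V_CC · R_p/(R_s + R_p) = 17.6 × 0.6809 = 11.98 mV.
Branch current I = V_A/R2 = 11.98/9.43 = 1.271 mA.

I ≈ 1.27 mA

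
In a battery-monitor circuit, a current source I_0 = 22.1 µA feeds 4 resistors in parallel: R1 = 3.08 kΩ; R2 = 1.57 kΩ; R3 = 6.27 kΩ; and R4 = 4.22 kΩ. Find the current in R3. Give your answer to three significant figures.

I ≈ 2.60 µA

Conductances: ΣG = 1/3.08 + 1/1.57 + 1/6.27 + 1/4.22 = 1.358 (1/kΩ).
R3 takes the fraction G_k/ΣG = 0.1595/1.358 = 0.1174, so I = 22.1 × 0.1174 = 2.595 µA.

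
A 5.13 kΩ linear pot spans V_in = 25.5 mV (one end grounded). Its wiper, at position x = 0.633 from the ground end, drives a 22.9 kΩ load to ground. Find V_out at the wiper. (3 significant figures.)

V_out ≈ 15.3 mV

Split the track: R_lower = x·R_p = 3.247 kΩ, R_upper = (1−x)·R_p = 1.883 kΩ.
(x·R_p) ‖ R_L = 2.844 kΩ.
Then V_out = V_in · 2.844/(1.883 + 2.844) = 15.34 mV.
(Unloaded: V_out = x·V_in = 16.1 mV.)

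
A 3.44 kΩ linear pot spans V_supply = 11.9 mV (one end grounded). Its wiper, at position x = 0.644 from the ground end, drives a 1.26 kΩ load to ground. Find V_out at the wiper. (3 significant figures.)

Lower segment x·R_p = 2.215 kΩ; upper segment (1−x)·R_p = 1.225 kΩ.
Lower segment in parallel with the load: 2.215 ‖ 1.26 = 0.8032 kΩ.
Then V_out = V_supply · 0.8032/(1.225 + 0.8032) = 4.713 mV.

V_out ≈ 4.71 mV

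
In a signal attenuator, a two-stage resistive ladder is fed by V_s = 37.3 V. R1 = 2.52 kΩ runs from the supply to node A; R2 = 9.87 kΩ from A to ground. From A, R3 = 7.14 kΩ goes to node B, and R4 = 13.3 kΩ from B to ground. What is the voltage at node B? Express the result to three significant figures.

Looking into the second stage from A: R3 + R4 = 20.44 kΩ appears in parallel with R2.
Effective lower resistance at A: R2 ‖ 20.44 = 6.656 kΩ.
V_A = 37.3 × 6.656/(2.52 + 6.656) = 27.06 V.
Stage 2 is unloaded, so V_B = V_A · R4/(R3+R4) = 27.06 × 13.3/20.44 = 17.61 V.

V_B ≈ 17.6 V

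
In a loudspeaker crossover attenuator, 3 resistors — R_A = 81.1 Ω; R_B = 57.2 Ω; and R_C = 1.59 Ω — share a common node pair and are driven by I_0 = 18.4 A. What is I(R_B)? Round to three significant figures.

I ≈ 0.488 A

Conductances: ΣG = 1/81.1 + 1/57.2 + 1/1.59 = 0.6587 (1/Ω).
Current divider: I(R_B) = I_0 · G_k/ΣG = 18.4 × (0.01748/0.6587) = 18.4 × 0.02654 = 0.4883 A.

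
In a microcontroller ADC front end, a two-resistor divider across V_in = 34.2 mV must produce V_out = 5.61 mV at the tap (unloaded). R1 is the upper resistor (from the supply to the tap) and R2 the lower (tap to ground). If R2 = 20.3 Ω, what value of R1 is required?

R1 ≈ 103 Ω

V_out/V_in = R2/(R1+R2) = 0.1640.
Rearranging, R1 = R2·(1−k)/k = 20.3 × 5.096 = 103.5 Ω.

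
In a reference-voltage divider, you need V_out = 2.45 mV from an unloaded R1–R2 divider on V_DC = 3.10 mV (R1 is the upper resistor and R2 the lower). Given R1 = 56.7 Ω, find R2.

R2 ≈ 214 Ω

V_out/V_DC = R2/(R1+R2) = 0.7903.
Rearranging, R2 = R1·k/(1−k) = 56.7 × 3.769 = 213.7 Ω.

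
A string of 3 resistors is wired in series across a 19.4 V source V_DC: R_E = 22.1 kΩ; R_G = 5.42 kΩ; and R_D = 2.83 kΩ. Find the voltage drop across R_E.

ΣR = 22.1 + 5.42 + 2.83 = 30.35 kΩ.
Voltage divider: V = V_DC · (22.10 / 30.35) = 19.4 × 0.7282 = 14.13 V.

V ≈ 14.1 V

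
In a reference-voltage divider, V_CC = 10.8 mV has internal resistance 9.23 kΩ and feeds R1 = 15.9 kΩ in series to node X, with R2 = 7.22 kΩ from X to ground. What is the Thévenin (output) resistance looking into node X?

R1' = 9.23 + 15.9 = 25.13 kΩ (source resistance + R1).
Zeroing V_CC shorts the top of R1' to ground, so R_th = R1' ‖ R2 = 5.609 kΩ.

R_th ≈ 5.61 kΩ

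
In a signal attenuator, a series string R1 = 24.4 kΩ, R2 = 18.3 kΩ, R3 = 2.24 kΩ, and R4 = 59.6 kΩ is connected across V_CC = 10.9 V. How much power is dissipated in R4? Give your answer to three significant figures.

ΣR = 104.5 kΩ → I = 10.9/104.5 = 0.1043 mA.
P = I²R = 0.01087 × 59.6 = 0.6479 mW.

P ≈ 0.648 mW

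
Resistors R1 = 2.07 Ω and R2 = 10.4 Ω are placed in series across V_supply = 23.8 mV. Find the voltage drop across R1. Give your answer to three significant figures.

ΣR = 2.07 + 10.4 = 12.47 Ω.
By the voltage-divider rule, V = 23.8 × 2.070/12.47 = 3.951 mV.

V ≈ 3.95 mV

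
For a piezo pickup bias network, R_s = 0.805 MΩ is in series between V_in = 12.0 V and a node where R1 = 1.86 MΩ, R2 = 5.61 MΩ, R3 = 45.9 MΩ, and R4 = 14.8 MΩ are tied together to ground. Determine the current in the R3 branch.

I ≈ 0.159 µA

Parallel bank: R_p = 1/(1/1.86 + 1/5.61 + 1/45.9 + 1/14.8) = 1.242 MΩ.
V_A by voltage divider: V_A = 12.0 × 1.242/(0.805 + 1.242) = 7.281 V.
Branch current I = V_A/R3 = 7.281/45.9 = 0.1586 µA.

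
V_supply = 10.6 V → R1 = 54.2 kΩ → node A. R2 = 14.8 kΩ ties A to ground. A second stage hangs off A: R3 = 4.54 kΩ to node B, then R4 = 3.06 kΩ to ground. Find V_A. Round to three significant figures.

The second stage (R3 + R4 = 7.600 kΩ) loads node A in parallel with R2.
R2 ‖ (R3+R4) = 5.021 kΩ.
First divider: V_A = V_supply · 5.021/(54.2 + 5.021) = 0.8988 V.

V_A ≈ 0.899 V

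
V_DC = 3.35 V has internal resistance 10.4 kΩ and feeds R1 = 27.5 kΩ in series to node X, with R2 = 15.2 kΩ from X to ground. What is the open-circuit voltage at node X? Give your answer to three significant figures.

R1' = 10.4 + 27.5 = 37.90 kΩ (source resistance + R1).
With X open, the divider is unloaded: V_th = 3.35 × 15.2/53.10 = 0.9589 V.

V_th ≈ 0.959 V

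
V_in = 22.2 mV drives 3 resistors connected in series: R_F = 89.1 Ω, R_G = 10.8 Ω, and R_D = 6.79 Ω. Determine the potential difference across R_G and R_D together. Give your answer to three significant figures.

V ≈ 3.66 mV

ΣR = 89.1 + 10.8 + 6.79 = 106.7 Ω.
R_{R_G..R_D} = 10.8 + 6.79 = 17.59 Ω.
Voltage divider: V = V_in · (17.59 / 106.7) = 22.2 × 0.1649 = 3.660 mV.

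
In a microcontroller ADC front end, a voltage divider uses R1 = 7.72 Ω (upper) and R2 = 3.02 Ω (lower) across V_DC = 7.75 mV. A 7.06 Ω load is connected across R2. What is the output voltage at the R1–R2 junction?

V_out ≈ 1.67 mV

First combine the lower leg with the load: R2 ‖ R_L = 2.115 Ω.
Voltage divider with the loaded lower leg: V_out = 7.75 × 2.115/(7.72 + 2.115) = 7.75 × 0.2151 = 1.667 mV.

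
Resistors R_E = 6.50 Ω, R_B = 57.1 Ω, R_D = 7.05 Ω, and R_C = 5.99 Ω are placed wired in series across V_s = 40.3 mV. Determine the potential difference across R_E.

V ≈ 3.42 mV

Series total: ΣR = 6.50 + 57.1 + 7.05 + 5.99 = 76.64 Ω.
V = V_s · R/ΣR = 40.3 × 0.08481 = 3.418 mV.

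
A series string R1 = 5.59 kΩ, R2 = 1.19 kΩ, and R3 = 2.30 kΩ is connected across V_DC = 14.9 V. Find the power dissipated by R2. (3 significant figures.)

P ≈ 3.20 mW

ΣR = 9.080 kΩ → I = 14.9/9.080 = 1.641 mA.
V(R2) = I·R = 1.953 V; P = V·I = 1.953 × 1.641 = 3.204 mW.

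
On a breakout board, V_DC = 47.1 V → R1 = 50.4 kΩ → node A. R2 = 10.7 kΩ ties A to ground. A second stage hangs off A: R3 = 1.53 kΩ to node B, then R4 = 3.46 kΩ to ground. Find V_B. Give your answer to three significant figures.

V_B ≈ 2.07 V

Node A sees R2 in parallel with the series input of stage 2, R3 + R4 = 4.990 kΩ.
Effective lower resistance at A: R2 ‖ 4.990 = 3.403 kΩ.
V_A = 47.1 × 3.403/(50.4 + 3.403) = 2.979 V.
V_B = V_A × 0.6934 = 2.066 V.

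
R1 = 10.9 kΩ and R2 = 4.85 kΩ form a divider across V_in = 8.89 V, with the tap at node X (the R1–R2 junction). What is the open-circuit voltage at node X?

V_th ≈ 2.74 V

V_th is the unloaded tap voltage: V_in · R2/(R1+R2) = 8.89 × 0.3079 = 2.738 V.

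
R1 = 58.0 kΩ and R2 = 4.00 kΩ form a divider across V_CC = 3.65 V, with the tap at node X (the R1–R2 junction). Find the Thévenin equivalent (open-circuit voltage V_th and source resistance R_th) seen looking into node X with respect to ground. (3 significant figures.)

With X open, the divider is unloaded: V_th = 3.65 × 4.00/62.00 = 0.2355 V.
With V_CC suppressed (replaced by a short), R_th = R1 ‖ R2 = (58.00 × 4.00)/(58.00 + 4.00) = 3.742 kΩ.

V_th ≈ 0.235 V, R_th ≈ 3.74 kΩ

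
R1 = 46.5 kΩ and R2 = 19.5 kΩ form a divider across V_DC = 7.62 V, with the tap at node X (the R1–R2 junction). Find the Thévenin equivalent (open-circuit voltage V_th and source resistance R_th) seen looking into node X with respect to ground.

V_th is the unloaded tap voltage: V_DC · R2/(R1+R2) = 7.62 × 0.2955 = 2.251 V.
Looking into X with the source shorted: R_th = R1·R2/(R1+R2) = 46.50 × 19.5/66.00 = 13.74 kΩ.

V_th ≈ 2.25 V, R_th ≈ 13.7 kΩ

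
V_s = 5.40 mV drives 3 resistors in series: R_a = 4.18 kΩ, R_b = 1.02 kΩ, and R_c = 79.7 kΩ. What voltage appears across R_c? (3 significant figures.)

V ≈ 5.07 mV

Total series resistance ΣR = 4.18 + 1.02 + 79.7 = 84.90 kΩ.
By the voltage-divider rule, V = 5.40 × 79.70/84.90 = 5.069 mV.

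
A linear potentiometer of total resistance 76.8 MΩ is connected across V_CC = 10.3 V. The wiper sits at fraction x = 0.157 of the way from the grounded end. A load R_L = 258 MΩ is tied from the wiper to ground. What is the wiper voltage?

V_out ≈ 1.56 V

The pot divides into 64.74 MΩ above the wiper and 12.06 MΩ below.
R_L loads the lower segment: effective lower R = 11.52 MΩ.
Loaded-divider output: V_out = 10.3 × 0.1510 = 1.556 V.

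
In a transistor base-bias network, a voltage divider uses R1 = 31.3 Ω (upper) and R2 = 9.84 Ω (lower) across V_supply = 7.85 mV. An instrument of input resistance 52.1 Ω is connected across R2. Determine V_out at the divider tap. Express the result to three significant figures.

R2 ‖ R_L = (9.84 × 52.1)/(9.84 + 52.1) = 8.277 Ω.
Then V_out = V_supply · R2'/(R1 + R2') = 7.85 × 8.277/39.58 = 1.642 mV.

V_out ≈ 1.64 mV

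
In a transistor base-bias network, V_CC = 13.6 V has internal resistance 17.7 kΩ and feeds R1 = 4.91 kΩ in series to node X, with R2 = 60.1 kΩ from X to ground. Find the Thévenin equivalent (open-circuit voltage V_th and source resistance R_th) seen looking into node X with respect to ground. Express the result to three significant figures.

V_th ≈ 9.88 V, R_th ≈ 16.4 kΩ

R1' = 17.7 + 4.91 = 22.61 kΩ (source resistance + R1).
Open-circuit (no load on X): V_th = V_CC · R2/(R1' + R2) = 13.6 × 60.1/(22.61 + 60.1) = 9.882 V.
Looking into X with the source shorted: R_th = R1'·R2/(R1'+R2) = 22.61 × 60.1/82.71 = 16.43 kΩ.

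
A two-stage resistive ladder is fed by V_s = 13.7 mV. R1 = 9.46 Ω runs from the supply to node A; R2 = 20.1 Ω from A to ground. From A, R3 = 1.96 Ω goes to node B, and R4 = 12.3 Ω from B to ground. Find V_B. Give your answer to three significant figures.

V_B ≈ 5.54 mV

Node A sees R2 in parallel with the series input of stage 2, R3 + R4 = 14.26 Ω.
Effective lower resistance at A: R2 ‖ 14.26 = 8.342 Ω.
V_A = 13.7 × 8.342/(9.46 + 8.342) = 6.420 mV.
Then the unloaded second divider: V_B = V_A × R4/(R3+R4) = 6.420 × 0.8626 = 5.537 mV.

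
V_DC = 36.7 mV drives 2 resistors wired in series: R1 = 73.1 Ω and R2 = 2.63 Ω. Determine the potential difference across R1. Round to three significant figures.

Total series resistance ΣR = 73.1 + 2.63 = 75.73 Ω.
V = V_DC · R/ΣR = 36.7 × 0.9653 = 35.43 mV.

V ≈ 35.4 mV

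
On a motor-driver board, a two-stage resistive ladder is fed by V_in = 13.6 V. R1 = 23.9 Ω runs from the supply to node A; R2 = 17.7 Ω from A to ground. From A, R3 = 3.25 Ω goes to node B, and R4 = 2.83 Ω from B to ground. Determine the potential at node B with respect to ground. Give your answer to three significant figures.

The second stage (R3 + R4 = 6.080 Ω) loads node A in parallel with R2.
Effective lower resistance at A: R2 ‖ 6.080 = 4.525 Ω.
V_A = 13.6 × 4.525/(23.9 + 4.525) = 2.165 V.
Stage 2 is unloaded, so V_B = V_A · R4/(R3+R4) = 2.165 × 2.83/6.080 = 1.008 V.

V_B ≈ 1.01 V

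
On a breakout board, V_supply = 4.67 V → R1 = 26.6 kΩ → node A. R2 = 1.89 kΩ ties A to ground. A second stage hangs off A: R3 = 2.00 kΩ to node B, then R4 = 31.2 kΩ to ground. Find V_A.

V_A ≈ 0.294 V

Looking into the second stage from A: R3 + R4 = 33.20 kΩ appears in parallel with R2.
R2 ‖ (R3+R4) = 1.788 kΩ.
First divider: V_A = V_supply · 1.788/(26.6 + 1.788) = 0.2942 V.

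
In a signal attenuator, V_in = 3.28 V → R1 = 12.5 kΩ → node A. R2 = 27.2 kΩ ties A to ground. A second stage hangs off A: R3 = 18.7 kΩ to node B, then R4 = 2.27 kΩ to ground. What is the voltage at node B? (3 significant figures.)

V_B ≈ 0.173 V

The second stage (R3 + R4 = 20.97 kΩ) loads node A in parallel with R2.
R2 ‖ (R3+R4) = 11.84 kΩ.
V_A = 3.28 × 11.84/(12.5 + 11.84) = 1.596 V.
Stage 2 is unloaded, so V_B = V_A · R4/(R3+R4) = 1.596 × 2.27/20.97 = 0.1727 V.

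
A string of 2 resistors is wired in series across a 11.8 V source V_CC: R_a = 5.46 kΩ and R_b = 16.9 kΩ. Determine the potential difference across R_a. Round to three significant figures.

Total series resistance ΣR = 5.46 + 16.9 = 22.36 kΩ.
Voltage divider: V = V_CC · (5.460 / 22.36) = 11.8 × 0.2442 = 2.881 V.

V ≈ 2.88 V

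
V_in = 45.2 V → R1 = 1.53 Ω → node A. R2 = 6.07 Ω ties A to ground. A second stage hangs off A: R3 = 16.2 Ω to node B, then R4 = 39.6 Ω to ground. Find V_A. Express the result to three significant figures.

V_A ≈ 35.3 V

Looking into the second stage from A: R3 + R4 = 55.80 Ω appears in parallel with R2.
Effective lower resistance at A: R2 ‖ 55.80 = 5.474 Ω.
First divider: V_A = V_in · 5.474/(1.53 + 5.474) = 35.33 V.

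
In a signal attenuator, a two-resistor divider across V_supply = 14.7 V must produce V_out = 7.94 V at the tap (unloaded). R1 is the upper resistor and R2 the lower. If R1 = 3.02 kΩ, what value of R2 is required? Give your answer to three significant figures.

The divider ratio is R2/(R1+R2) = 7.94/14.7 = 0.5401.
R2 = R1 · 0.5401/(1 − 0.5401) = 3.547 kΩ.

R2 ≈ 3.55 kΩ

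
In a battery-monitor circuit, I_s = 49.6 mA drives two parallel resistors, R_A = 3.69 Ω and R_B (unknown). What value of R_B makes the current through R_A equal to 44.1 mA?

The fraction through R_A equals R_B/(R_A+R_B).
44.1/49.6 = R_B/(R_A + R_B) → R_B = R_A · (0.8891)/(1 − 0.8891) = 3.69 × 8.018 = 29.59 Ω.

R_B ≈ 29.6 Ω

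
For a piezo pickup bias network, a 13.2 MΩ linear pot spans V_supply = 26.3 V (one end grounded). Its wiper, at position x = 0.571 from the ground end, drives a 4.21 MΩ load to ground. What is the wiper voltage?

Split the track: R_lower = x·R_p = 7.537 MΩ, R_upper = (1−x)·R_p = 5.663 MΩ.
Lower segment in parallel with the load: 7.537 ‖ 4.21 = 2.701 MΩ.
Loaded-divider output: V_out = 26.3 × 0.3230 = 8.494 V.

V_out ≈ 8.49 V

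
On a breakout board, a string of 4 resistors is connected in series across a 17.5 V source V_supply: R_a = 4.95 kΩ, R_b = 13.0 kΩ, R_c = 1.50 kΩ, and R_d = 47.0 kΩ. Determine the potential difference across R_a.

Series total: ΣR = 4.95 + 13.0 + 1.50 + 47.0 = 66.45 kΩ.
V = V_supply · R/ΣR = 17.5 × 0.07449 = 1.304 V.

V ≈ 1.30 V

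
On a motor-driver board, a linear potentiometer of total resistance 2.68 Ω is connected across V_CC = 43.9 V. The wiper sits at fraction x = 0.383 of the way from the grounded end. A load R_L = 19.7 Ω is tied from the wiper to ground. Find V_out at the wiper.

V_out ≈ 16.3 V

Lower segment x·R_p = 1.026 Ω; upper segment (1−x)·R_p = 1.654 Ω.
Lower segment in parallel with the load: 1.026 ‖ 19.7 = 0.9756 Ω.
V_out = 43.9 × 0.9756/(1.654 + 0.9756) = 16.29 V.
(Unloaded: V_out = x·V_CC = 16.8 V.)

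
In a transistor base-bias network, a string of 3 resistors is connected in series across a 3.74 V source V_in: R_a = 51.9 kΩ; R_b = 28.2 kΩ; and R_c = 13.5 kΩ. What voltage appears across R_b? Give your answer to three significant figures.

V ≈ 1.13 V

Series total: ΣR = 51.9 + 28.2 + 13.5 = 93.60 kΩ.
Voltage divider: V = V_in · (28.20 / 93.60) = 3.74 × 0.3013 = 1.127 V.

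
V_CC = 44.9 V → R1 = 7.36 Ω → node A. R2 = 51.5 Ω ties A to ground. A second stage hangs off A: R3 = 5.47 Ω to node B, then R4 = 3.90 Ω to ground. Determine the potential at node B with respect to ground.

V_B ≈ 9.69 V

Node A sees R2 in parallel with the series input of stage 2, R3 + R4 = 9.370 Ω.
R2 ‖ (R3+R4) = 7.928 Ω.
First divider: V_A = V_CC · 7.928/(7.36 + 7.928) = 23.28 V.
Stage 2 is unloaded, so V_B = V_A · R4/(R3+R4) = 23.28 × 3.90/9.370 = 9.691 V.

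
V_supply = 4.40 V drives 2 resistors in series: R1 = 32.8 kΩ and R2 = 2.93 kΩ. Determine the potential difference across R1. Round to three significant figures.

V ≈ 4.04 V

Total series resistance ΣR = 32.8 + 2.93 = 35.73 kΩ.
By the voltage-divider rule, V = 4.40 × 32.80/35.73 = 4.039 V.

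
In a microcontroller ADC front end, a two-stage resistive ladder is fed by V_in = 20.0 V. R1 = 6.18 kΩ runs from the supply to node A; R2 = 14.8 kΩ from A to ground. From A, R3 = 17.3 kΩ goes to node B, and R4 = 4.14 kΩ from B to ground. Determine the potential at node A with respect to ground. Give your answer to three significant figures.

V_A ≈ 11.7 V

The second stage (R3 + R4 = 21.44 kΩ) loads node A in parallel with R2.
R2 ‖ (R3+R4) = 8.756 kΩ.
So V_A = 20.0 × 0.5862 = 11.72 V.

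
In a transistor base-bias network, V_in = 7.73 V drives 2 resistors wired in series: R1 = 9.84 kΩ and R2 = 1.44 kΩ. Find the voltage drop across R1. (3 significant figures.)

V ≈ 6.74 V

Series total: ΣR = 9.84 + 1.44 = 11.28 kΩ.
Voltage divider: V = V_in · (9.840 / 11.28) = 7.73 × 0.8723 = 6.743 V.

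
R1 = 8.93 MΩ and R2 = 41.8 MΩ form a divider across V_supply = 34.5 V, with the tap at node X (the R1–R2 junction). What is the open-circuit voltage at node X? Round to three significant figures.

V_th ≈ 28.4 V

V_th is the unloaded tap voltage: V_supply · R2/(R1+R2) = 34.5 × 0.8240 = 28.43 V.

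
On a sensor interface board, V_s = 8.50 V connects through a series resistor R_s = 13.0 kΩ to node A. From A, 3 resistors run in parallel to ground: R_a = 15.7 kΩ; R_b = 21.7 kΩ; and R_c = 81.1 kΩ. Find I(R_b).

Combine the parallel branches: R_p = (1/15.7 + 1/21.7 + 1/81.1)⁻¹ = 8.189 kΩ.
Node voltage V_A = V_s · R_p/(R_s + R_p) = 8.50 × 0.3865 = 3.285 V.
Branch current I = V_A/R_b = 3.285/21.7 = 0.1514 mA.
(Check via current divider: I_total = 0.4011 mA; share G_k/ΣG = 0.3774 → same result.)

I ≈ 0.151 mA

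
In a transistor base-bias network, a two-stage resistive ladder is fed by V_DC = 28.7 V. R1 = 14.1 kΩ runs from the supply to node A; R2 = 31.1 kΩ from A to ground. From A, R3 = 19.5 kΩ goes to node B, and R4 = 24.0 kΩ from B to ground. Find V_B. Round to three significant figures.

The second stage (R3 + R4 = 43.50 kΩ) loads node A in parallel with R2.
Effective lower resistance at A: R2 ‖ 43.50 = 18.13 kΩ.
V_A = 28.7 × 18.13/(14.1 + 18.13) = 16.15 V.
Then the unloaded second divider: V_B = V_A × R4/(R3+R4) = 16.15 × 0.5517 = 8.908 V.

V_B ≈ 8.91 V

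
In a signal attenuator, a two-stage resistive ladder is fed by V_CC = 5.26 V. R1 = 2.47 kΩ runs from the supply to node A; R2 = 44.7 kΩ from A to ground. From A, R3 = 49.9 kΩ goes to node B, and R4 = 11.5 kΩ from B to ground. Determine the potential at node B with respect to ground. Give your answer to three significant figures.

The second stage (R3 + R4 = 61.40 kΩ) loads node A in parallel with R2.
R2 ‖ (R3+R4) = 25.87 kΩ.
First divider: V_A = V_CC · 25.87/(2.47 + 25.87) = 4.802 V.
V_B = V_A × 0.1873 = 0.8993 V.

V_B ≈ 0.899 V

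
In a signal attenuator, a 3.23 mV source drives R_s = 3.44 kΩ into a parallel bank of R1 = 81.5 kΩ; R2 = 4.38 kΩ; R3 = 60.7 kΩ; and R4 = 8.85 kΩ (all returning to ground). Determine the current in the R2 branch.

I ≈ 0.324 µA

Equivalent of the parallel group: R_p = 2.702 kΩ.
V_A by voltage divider: V_A = 3.23 × 2.702/(3.44 + 2.702) = 1.421 mV.
I(R2) = V_A / R2 = 1.421/4.38 = 0.3244 µA.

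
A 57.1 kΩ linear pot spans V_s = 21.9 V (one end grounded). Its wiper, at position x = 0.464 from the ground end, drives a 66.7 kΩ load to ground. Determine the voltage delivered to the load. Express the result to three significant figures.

Lower segment x·R_p = 26.49 kΩ; upper segment (1−x)·R_p = 30.61 kΩ.
Lower segment in parallel with the load: 26.49 ‖ 66.7 = 18.96 kΩ.
Loaded-divider output: V_out = 21.9 × 0.3826 = 8.378 V.

V_out ≈ 8.38 V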